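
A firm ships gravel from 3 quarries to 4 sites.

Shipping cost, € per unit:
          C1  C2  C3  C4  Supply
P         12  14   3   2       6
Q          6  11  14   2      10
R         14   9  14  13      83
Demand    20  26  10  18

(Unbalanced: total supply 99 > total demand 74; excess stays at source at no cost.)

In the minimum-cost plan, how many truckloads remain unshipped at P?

An optimal plan:
  P->C3: 6 × €3 = €18
  Q->C4: 10 × €2 = €20
  R->C1: 20 × €14 = €280
  R->C2: 26 × €9 = €234
  R->C3: 4 × €14 = €56
  R->C4: 8 × €13 = €104
Total cost = €712.
P ships 6 of its 6, leaving 0.

0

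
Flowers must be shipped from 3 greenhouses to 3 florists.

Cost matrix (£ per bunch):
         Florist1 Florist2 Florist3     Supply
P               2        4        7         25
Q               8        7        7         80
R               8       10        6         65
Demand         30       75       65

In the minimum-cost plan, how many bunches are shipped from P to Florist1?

25

Solving gives:
  P->Florist1: 25 bunches
  Q->Florist1: 5 bunches
  Q->Florist2: 75 bunches
  R->Florist3: 65 bunches
Total cost = £1005.
So P→Florist1 carries 25 bunches.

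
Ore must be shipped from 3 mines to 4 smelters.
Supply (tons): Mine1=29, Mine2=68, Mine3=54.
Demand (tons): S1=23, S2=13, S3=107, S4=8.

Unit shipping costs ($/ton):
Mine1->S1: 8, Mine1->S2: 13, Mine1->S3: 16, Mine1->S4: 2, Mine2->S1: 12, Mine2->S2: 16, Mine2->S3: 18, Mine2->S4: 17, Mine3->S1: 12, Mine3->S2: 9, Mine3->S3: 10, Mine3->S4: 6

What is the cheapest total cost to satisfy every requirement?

Optimal allocation:
  Mine1 to S1: 21 tons
  Mine1 to S4: 8 tons
  Mine2 to S1: 2 tons
  Mine2 to S2: 13 tons
  Mine2 to S3: 53 tons
  Mine3 to S3: 54 tons
Total cost = $1910.

1910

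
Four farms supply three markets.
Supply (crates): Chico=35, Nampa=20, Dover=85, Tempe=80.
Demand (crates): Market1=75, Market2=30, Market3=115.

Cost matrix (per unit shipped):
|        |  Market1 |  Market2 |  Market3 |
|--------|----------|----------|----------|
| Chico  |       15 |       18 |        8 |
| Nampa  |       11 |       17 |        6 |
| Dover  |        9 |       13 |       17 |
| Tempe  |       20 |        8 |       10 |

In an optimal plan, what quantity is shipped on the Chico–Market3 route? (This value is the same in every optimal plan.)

35

Optimal shipments:
  Chico to Market3: 35 × 8 = 280
  Nampa to Market3: 20 × 6 = 120
  Dover to Market1: 75 × 9 = 675
  Dover to Market2: 10 × 13 = 130
  Tempe to Market2: 20 × 8 = 160
  Tempe to Market3: 60 × 10 = 600
Total cost = 1965.
So Chico→Market3 carries 35 crates.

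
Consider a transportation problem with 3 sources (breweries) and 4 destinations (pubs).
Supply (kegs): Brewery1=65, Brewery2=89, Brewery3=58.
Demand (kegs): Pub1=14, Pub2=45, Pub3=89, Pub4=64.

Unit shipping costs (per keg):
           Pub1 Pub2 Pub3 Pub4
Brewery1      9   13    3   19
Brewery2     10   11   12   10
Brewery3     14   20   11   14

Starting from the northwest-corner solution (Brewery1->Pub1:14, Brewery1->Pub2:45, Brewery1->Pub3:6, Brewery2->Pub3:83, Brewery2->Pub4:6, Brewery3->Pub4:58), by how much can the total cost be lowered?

727

Current plan cost = 14·9 + 45·13 + 6·3 + 83·12 + 6·10 + 58·14 = 2597.
Optimal plan:
  Brewery1->Pub3: 65 × 3 = 195
  Brewery2->Pub2: 45 × 11 = 495
  Brewery2->Pub4: 44 × 10 = 440
  Brewery3->Pub1: 14 × 14 = 196
  Brewery3->Pub3: 24 × 11 = 264
  Brewery3->Pub4: 20 × 14 = 280
Optimal cost = 1870.
Saving = 2597 − 1870 = 727.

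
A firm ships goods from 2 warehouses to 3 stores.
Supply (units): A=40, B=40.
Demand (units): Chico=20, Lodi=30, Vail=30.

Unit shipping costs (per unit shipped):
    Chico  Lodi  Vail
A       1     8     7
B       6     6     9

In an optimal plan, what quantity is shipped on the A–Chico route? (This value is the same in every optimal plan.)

Optimal shipments:
  A→Chico: 20 × 1 = 20
  A→Vail: 20 × 7 = 140
  B→Lodi: 30 × 6 = 180
  B→Vail: 10 × 9 = 90
Total cost = 430.
So A→Chico carries 20 units.

20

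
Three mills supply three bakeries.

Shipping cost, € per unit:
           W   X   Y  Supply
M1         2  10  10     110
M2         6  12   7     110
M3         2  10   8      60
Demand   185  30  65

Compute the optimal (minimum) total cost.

Optimal allocation:
  M1–W: 110 × €2 = €220
  M2–W: 15 × €6 = €90
  M2–X: 30 × €12 = €360
  M2–Y: 65 × €7 = €455
  M3–W: 60 × €2 = €120
Total = 220 + 90 + 360 + 455 + 120 = €1245.
(Supply check: M1 ships 110; M2 ships 110; M3 ships 60.)

1245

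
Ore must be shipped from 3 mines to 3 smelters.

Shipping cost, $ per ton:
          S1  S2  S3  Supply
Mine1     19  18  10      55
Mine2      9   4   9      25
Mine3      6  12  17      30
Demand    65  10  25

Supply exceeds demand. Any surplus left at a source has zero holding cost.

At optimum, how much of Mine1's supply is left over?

10

An optimal plan:
  Mine1–S1: 20 × $19 = $380
  Mine1–S3: 25 × $10 = $250
  Mine2–S1: 15 × $9 = $135
  Mine2–S2: 10 × $4 = $40
  Mine3–S1: 30 × $6 = $180
Total cost = $985.
Mine1 ships 45 of its 55, leaving 10.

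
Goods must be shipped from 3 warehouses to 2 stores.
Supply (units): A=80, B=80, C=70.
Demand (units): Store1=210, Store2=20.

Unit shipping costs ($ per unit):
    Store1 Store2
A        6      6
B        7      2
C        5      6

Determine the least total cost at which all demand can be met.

Optimal allocation:
  A–Store1: 80 × $6 = $480
  B–Store1: 60 × $7 = $420
  B–Store2: 20 × $2 = $40
  C–Store1: 70 × $5 = $350
Total = 480 + 420 + 40 + 350 = $1290.

1290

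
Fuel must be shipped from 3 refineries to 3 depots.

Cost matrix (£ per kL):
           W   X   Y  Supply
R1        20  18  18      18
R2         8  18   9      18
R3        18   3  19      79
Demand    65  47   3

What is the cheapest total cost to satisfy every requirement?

A cheapest plan:
  R1->W: 15 × £20 = £300
  R1->Y: 3 × £18 = £54
  R2->W: 18 × £8 = £144
  R3->W: 32 × £18 = £576
  R3->X: 47 × £3 = £141
Total = 300 + 54 + 144 + 576 + 141 = £1215.
(Supply check: R1 ships 18; R2 ships 18; R3 ships 79.)

1215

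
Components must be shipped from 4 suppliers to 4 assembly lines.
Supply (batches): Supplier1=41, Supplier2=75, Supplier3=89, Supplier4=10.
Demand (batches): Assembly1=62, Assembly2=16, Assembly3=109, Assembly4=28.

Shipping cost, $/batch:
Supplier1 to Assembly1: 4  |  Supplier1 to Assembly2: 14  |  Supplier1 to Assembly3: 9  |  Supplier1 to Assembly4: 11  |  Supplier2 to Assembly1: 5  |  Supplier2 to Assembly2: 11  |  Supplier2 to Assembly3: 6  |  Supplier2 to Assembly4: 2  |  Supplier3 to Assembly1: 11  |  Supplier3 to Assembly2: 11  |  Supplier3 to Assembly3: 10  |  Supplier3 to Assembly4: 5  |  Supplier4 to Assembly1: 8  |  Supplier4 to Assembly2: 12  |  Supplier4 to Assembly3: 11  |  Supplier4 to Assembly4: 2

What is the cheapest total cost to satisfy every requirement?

An optimal shipping plan:
  Supplier1 to Assembly1: 41 batches
  Supplier2 to Assembly1: 21 batches
  Supplier2 to Assembly3: 54 batches
  Supplier3 to Assembly2: 16 batches
  Supplier3 to Assembly3: 55 batches
  Supplier3 to Assembly4: 18 batches
  Supplier4 to Assembly4: 10 batches
Total cost = $1429.

1429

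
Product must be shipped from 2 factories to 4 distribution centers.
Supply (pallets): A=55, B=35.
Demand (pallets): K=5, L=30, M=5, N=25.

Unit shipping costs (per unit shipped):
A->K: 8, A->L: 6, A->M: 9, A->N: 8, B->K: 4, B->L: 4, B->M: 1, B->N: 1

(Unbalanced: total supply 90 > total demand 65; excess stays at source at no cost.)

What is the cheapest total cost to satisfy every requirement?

A cheapest plan:
  A→L: 30 × 6 = 180
  B→K: 5 × 4 = 20
  B→M: 5 × 1 = 5
  B→N: 25 × 1 = 25
Total = 180 + 20 + 5 + 25 = 230.

230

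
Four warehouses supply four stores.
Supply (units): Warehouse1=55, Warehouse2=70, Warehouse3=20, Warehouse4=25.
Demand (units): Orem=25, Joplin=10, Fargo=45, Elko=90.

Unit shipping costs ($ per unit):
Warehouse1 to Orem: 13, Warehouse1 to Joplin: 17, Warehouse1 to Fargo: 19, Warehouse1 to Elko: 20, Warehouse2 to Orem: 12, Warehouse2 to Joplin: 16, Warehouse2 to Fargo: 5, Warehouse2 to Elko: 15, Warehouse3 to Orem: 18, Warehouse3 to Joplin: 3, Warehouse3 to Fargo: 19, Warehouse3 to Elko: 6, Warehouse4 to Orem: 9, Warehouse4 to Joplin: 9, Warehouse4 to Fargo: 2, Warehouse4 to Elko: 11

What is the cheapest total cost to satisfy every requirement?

1890

An optimal shipping plan:
  Warehouse1 to Orem: 25 × $13 = $325
  Warehouse1 to Elko: 30 × $20 = $600
  Warehouse2 to Fargo: 45 × $5 = $225
  Warehouse2 to Elko: 25 × $15 = $375
  Warehouse3 to Joplin: 10 × $3 = $30
  Warehouse3 to Elko: 10 × $6 = $60
  Warehouse4 to Elko: 25 × $11 = $275
Total = 325 + 600 + 225 + 375 + 30 + 60 + 275 = $1890.
(Supply check: Warehouse1 ships 55; Warehouse2 ships 70; Warehouse3 ships 20; Warehouse4 ships 25.)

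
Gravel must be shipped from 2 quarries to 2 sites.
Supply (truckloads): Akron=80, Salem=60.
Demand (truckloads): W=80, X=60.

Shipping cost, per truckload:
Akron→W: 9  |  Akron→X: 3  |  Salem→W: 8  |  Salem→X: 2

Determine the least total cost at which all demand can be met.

840

A cheapest plan:
  Akron→W: 20 truckloads
  Akron→X: 60 truckloads
  Salem→W: 60 truckloads
Total cost = 840.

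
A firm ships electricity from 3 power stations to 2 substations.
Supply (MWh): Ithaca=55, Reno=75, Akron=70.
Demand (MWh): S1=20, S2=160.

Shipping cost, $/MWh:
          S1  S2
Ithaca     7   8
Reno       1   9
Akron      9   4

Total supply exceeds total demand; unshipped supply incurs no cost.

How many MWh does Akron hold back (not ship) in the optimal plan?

Minimum-cost shipments:
  Ithaca–S2: 55 × $8 = $440
  Reno–S1: 20 × $1 = $20
  Reno–S2: 35 × $9 = $315
  Akron–S2: 70 × $4 = $280
Total cost = $1055.
Akron ships 70 of its 70, leaving 0.

0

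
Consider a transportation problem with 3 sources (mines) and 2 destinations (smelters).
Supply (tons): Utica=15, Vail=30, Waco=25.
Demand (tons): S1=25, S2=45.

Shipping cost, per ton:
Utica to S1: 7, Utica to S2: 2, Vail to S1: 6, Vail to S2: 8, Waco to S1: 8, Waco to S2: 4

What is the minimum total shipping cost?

Optimal allocation:
  Utica→S2: 15 × 2 = 30
  Vail→S1: 25 × 6 = 150
  Vail→S2: 5 × 8 = 40
  Waco→S2: 25 × 4 = 100
Total = 30 + 150 + 40 + 100 = 320.
(Supply check: Utica ships 15; Vail ships 30; Waco ships 25.)

320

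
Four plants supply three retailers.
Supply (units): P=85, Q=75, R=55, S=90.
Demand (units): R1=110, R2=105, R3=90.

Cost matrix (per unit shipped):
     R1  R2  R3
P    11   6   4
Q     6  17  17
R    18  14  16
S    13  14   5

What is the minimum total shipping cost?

2320

A cheapest plan:
  P to R2: 85 × 6 = 510
  Q to R1: 75 × 6 = 450
  R to R1: 35 × 18 = 630
  R to R2: 20 × 14 = 280
  S to R3: 90 × 5 = 450
Total = 510 + 450 + 630 + 280 + 450 = 2320.
(Supply check: P ships 85; Q ships 75; R ships 55; S ships 90.)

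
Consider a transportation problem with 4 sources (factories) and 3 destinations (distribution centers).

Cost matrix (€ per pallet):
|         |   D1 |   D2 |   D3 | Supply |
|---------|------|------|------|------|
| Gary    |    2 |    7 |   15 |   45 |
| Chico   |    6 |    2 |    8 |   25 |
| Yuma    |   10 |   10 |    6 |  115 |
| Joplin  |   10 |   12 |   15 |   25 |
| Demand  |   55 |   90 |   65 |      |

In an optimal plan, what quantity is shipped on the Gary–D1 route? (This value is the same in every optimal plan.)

45

The minimum-cost plan:
  Gary->D1: 45 × €2 = €90
  Chico->D2: 25 × €2 = €50
  Yuma->D2: 50 × €10 = €500
  Yuma->D3: 65 × €6 = €390
  Joplin->D1: 10 × €10 = €100
  Joplin->D2: 15 × €12 = €180
Total cost = €1310.
So Gary→D1 carries 45 pallets.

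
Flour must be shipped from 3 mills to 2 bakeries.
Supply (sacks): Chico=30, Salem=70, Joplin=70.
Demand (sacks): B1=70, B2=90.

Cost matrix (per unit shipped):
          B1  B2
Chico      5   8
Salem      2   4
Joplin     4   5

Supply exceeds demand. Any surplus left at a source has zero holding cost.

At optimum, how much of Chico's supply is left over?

10

An optimal plan:
  Chico to B1: 20 sacks
  Salem to B1: 50 sacks
  Salem to B2: 20 sacks
  Joplin to B2: 70 sacks
Total cost = 630.
Chico ships 20 of its 30, leaving 10.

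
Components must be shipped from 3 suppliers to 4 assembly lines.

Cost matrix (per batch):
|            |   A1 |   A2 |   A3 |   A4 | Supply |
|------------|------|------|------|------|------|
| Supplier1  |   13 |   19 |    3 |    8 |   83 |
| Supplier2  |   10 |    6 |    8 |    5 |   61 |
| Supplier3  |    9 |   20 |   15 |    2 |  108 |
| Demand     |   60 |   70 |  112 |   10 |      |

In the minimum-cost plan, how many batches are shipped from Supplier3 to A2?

9

The minimum-cost plan:
  Supplier1 to A3: 83 × 3 = 249
  Supplier2 to A2: 61 × 6 = 366
  Supplier3 to A1: 60 × 9 = 540
  Supplier3 to A2: 9 × 20 = 180
  Supplier3 to A3: 29 × 15 = 435
  Supplier3 to A4: 10 × 2 = 20
Total cost = 1790.
So Supplier3→A2 carries 9 batches.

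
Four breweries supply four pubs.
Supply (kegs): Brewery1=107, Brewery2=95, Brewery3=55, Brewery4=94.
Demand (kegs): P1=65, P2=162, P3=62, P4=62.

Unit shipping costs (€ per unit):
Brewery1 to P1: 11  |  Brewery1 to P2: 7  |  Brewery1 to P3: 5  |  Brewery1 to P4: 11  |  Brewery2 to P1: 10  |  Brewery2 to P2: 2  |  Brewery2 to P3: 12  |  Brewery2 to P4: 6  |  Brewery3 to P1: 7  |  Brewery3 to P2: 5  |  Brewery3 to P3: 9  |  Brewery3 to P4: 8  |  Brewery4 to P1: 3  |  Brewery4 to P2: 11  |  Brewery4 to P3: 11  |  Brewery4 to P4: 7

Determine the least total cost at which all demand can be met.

1587

An optimal shipping plan:
  Brewery1->P2: 45 × €7 = €315
  Brewery1->P3: 62 × €5 = €310
  Brewery2->P2: 95 × €2 = €190
  Brewery3->P2: 22 × €5 = €110
  Brewery3->P4: 33 × €8 = €264
  Brewery4->P1: 65 × €3 = €195
  Brewery4->P4: 29 × €7 = €203
Total = 315 + 310 + 190 + 110 + 264 + 195 + 203 = €1587.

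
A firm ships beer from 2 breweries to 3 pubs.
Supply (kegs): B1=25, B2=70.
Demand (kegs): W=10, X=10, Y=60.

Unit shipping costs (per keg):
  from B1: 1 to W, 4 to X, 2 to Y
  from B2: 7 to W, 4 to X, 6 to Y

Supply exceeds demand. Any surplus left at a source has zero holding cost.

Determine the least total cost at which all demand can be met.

One minimum-cost allocation:
  B1–W: 10 kegs
  B1–Y: 15 kegs
  B2–X: 10 kegs
  B2–Y: 45 kegs
Total cost = 350.
(Supply check: B1 ships 25; B2 ships 55.)

350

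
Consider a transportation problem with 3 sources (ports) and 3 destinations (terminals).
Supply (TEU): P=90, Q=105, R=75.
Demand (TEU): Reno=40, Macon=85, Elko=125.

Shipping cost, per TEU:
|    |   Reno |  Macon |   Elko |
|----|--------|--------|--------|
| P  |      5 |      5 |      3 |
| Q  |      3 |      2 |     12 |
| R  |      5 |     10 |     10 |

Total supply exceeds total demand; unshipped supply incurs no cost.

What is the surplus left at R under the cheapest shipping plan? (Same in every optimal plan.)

20

An optimal plan:
  P to Elko: 90 × 3 = 270
  Q to Reno: 20 × 3 = 60
  Q to Macon: 85 × 2 = 170
  R to Reno: 20 × 5 = 100
  R to Elko: 35 × 10 = 350
Total cost = 950.
R ships 55 of its 75, leaving 20.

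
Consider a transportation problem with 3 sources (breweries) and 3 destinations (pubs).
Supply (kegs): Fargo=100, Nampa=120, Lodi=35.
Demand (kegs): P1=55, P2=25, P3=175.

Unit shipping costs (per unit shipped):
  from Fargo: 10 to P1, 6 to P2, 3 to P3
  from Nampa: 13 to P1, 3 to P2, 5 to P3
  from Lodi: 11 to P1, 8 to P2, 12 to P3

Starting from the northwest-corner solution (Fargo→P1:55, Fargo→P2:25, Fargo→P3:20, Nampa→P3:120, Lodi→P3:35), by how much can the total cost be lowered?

Current plan cost = 55·10 + 25·6 + 20·3 + 120·5 + 35·12 = 1780.
Optimal plan:
  Fargo->P1: 20 kegs
  Fargo->P3: 80 kegs
  Nampa->P2: 25 kegs
  Nampa->P3: 95 kegs
  Lodi->P1: 35 kegs
Optimal cost = 1375.
Saving = 1780 − 1375 = 405.

405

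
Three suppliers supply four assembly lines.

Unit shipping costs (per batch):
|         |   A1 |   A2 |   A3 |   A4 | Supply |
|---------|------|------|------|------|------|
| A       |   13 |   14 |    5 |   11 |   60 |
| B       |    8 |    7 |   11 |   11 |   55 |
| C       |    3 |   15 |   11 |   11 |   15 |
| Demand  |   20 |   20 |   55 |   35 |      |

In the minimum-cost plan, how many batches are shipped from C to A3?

0

The minimum-cost plan:
  A to A3: 55 × 5 = 275
  A to A4: 5 × 11 = 55
  B to A1: 5 × 8 = 40
  B to A2: 20 × 7 = 140
  B to A4: 30 × 11 = 330
  C to A1: 15 × 3 = 45
Total cost = 885.
The route C→A3 is not used.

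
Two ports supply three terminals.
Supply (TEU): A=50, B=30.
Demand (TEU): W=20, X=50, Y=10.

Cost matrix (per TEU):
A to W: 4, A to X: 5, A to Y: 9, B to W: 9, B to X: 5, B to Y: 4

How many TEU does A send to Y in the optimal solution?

0

Solving gives:
  A–W: 20 × 4 = 80
  A–X: 30 × 5 = 150
  B–X: 20 × 5 = 100
  B–Y: 10 × 4 = 40
Total cost = 370.
The route A→Y is not used.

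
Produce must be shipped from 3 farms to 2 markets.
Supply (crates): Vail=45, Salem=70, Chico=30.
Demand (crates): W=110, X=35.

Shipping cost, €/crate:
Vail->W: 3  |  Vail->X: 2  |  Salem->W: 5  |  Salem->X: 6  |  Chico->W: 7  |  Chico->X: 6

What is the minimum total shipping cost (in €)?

Optimal allocation:
  Vail to W: 10 × €3 = €30
  Vail to X: 35 × €2 = €70
  Salem to W: 70 × €5 = €350
  Chico to W: 30 × €7 = €210
Total = 30 + 70 + 350 + 210 = €660.

660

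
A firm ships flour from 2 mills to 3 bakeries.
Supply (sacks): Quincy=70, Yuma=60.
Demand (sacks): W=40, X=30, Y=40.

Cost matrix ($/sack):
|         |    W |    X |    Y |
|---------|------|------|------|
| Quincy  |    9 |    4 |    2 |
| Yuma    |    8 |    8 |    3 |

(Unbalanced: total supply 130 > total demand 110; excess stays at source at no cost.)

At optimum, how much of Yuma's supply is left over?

An optimal plan:
  Quincy->X: 30 × $4 = $120
  Quincy->Y: 40 × $2 = $80
  Yuma->W: 40 × $8 = $320
Total cost = $520.
Yuma ships 40 of its 60, leaving 20.

20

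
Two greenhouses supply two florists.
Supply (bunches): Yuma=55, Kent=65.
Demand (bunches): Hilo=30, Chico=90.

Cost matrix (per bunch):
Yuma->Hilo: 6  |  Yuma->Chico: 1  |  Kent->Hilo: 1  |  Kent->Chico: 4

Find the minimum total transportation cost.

An optimal shipping plan:
  Yuma–Chico: 55 × 1 = 55
  Kent–Hilo: 30 × 1 = 30
  Kent–Chico: 35 × 4 = 140
Total = 55 + 30 + 140 = 225.

225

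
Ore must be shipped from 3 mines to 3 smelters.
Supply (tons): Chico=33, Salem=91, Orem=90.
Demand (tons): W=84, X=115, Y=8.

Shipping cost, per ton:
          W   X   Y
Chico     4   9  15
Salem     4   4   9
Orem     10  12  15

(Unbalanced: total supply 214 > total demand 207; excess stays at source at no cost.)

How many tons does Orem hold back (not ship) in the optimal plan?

Minimum-cost shipments:
  Chico→W: 33 tons
  Salem→X: 91 tons
  Orem→W: 51 tons
  Orem→X: 24 tons
  Orem→Y: 8 tons
Total cost = 1414.
Orem ships 83 of its 90, leaving 7.

7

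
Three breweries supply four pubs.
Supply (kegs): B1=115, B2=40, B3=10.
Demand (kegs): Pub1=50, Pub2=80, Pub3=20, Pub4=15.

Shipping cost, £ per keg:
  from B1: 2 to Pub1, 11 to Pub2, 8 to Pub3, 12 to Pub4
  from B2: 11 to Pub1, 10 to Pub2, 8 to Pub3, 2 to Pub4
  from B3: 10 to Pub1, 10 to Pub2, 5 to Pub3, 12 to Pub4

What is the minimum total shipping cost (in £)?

1115

One minimum-cost allocation:
  B1–Pub1: 50 × £2 = £100
  B1–Pub2: 55 × £11 = £605
  B1–Pub3: 10 × £8 = £80
  B2–Pub2: 25 × £10 = £250
  B2–Pub4: 15 × £2 = £30
  B3–Pub3: 10 × £5 = £50
Total = 100 + 605 + 80 + 250 + 30 + 50 = £1115.
(Supply check: B1 ships 115; B2 ships 40; B3 ships 10.)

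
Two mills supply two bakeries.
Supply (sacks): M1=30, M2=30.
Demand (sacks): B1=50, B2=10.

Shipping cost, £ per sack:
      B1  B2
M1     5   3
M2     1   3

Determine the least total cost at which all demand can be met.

160

One minimum-cost allocation:
  M1–B1: 20 × £5 = £100
  M1–B2: 10 × £3 = £30
  M2–B1: 30 × £1 = £30
Total = 100 + 30 + 30 = £160.
(Supply check: M1 ships 30; M2 ships 30.)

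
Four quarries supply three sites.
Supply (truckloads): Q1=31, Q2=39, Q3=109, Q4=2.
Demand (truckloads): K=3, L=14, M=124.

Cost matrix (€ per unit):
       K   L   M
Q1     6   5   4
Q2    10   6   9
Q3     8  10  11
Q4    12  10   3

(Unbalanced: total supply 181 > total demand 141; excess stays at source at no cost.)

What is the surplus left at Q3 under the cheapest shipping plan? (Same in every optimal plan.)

40

An optimal plan:
  Q1->M: 31 truckloads
  Q2->L: 14 truckloads
  Q2->M: 25 truckloads
  Q3->K: 3 truckloads
  Q3->M: 66 truckloads
  Q4->M: 2 truckloads
Total cost = €1189.
Q3 ships 69 of its 109, leaving 40.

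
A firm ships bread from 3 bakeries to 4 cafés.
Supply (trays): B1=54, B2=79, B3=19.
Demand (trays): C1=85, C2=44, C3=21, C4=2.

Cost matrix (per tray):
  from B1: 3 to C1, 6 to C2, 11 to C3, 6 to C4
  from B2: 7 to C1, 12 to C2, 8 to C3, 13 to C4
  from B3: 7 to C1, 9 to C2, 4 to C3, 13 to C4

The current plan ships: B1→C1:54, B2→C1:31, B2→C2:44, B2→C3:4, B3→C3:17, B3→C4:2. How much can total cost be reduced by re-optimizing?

102

Current plan cost = 54·3 + 31·7 + 44·12 + 4·8 + 17·4 + 2·13 = 1033.
Optimal plan:
  B1–C1: 8 × 3 = 24
  B1–C2: 44 × 6 = 264
  B1–C4: 2 × 6 = 12
  B2–C1: 77 × 7 = 539
  B2–C3: 2 × 8 = 16
  B3–C3: 19 × 4 = 76
Optimal cost = 931.
Saving = 1033 − 931 = 102.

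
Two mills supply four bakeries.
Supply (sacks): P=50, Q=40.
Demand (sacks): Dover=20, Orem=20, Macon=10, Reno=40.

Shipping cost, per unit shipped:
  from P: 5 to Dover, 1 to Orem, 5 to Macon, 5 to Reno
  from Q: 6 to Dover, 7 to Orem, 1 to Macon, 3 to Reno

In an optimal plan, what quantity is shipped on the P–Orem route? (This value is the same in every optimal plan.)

20

The minimum-cost plan:
  P to Dover: 20 × 5 = 100
  P to Orem: 20 × 1 = 20
  P to Reno: 10 × 5 = 50
  Q to Macon: 10 × 1 = 10
  Q to Reno: 30 × 3 = 90
Total cost = 270.
So P→Orem carries 20 sacks.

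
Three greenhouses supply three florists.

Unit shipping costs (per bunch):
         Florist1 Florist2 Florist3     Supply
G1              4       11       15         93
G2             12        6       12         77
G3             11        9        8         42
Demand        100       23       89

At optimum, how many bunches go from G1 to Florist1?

Solving gives:
  G1–Florist1: 93 bunches
  G2–Florist1: 7 bunches
  G2–Florist2: 23 bunches
  G2–Florist3: 47 bunches
  G3–Florist3: 42 bunches
Total cost = 1494.
So G1→Florist1 carries 93 bunches.

93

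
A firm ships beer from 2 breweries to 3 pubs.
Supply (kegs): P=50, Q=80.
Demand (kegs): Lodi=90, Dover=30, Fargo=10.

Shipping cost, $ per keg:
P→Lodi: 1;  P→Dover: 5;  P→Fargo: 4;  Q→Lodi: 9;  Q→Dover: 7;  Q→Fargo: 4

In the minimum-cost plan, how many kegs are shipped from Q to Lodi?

40

The minimum-cost plan:
  P–Lodi: 50 kegs
  Q–Lodi: 40 kegs
  Q–Dover: 30 kegs
  Q–Fargo: 10 kegs
Total cost = $660.
So Q→Lodi carries 40 kegs.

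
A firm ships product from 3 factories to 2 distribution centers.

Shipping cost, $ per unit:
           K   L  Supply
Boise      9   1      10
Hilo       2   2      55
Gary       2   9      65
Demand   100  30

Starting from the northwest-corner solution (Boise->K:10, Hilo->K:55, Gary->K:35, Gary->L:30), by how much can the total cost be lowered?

290

Current plan cost = 10·9 + 55·2 + 35·2 + 30·9 = $540.
Optimal plan:
  Boise→L: 10 × $1 = $10
  Hilo→K: 35 × $2 = $70
  Hilo→L: 20 × $2 = $40
  Gary→K: 65 × $2 = $130
Optimal cost = $250.
Saving = 540 − 250 = $290.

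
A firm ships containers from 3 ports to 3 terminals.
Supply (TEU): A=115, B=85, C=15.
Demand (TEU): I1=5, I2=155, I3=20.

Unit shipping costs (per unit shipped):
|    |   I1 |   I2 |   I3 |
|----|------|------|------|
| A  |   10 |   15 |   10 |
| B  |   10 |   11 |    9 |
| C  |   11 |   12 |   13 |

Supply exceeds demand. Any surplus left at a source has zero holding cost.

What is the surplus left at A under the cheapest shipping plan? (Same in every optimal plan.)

35

Minimum-cost shipments:
  A to I1: 5 × 10 = 50
  A to I2: 55 × 15 = 825
  A to I3: 20 × 10 = 200
  B to I2: 85 × 11 = 935
  C to I2: 15 × 12 = 180
Total cost = 2190.
A ships 80 of its 115, leaving 35.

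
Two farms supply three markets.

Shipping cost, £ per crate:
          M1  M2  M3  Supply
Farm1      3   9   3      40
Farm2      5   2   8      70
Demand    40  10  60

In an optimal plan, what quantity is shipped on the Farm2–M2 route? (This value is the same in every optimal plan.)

The minimum-cost plan:
  Farm1 to M3: 40 × £3 = £120
  Farm2 to M1: 40 × £5 = £200
  Farm2 to M2: 10 × £2 = £20
  Farm2 to M3: 20 × £8 = £160
Total cost = £500.
So Farm2→M2 carries 10 crates.

10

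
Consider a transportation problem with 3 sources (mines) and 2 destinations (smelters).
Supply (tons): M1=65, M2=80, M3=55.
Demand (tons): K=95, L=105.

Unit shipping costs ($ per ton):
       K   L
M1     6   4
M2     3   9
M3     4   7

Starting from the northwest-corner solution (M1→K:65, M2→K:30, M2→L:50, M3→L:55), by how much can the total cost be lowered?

475

Current plan cost = 65·6 + 30·3 + 50·9 + 55·7 = $1315.
Optimal plan:
  M1 to L: 65 tons
  M2 to K: 80 tons
  M3 to K: 15 tons
  M3 to L: 40 tons
Optimal cost = $840.
Saving = 1315 − 840 = $475.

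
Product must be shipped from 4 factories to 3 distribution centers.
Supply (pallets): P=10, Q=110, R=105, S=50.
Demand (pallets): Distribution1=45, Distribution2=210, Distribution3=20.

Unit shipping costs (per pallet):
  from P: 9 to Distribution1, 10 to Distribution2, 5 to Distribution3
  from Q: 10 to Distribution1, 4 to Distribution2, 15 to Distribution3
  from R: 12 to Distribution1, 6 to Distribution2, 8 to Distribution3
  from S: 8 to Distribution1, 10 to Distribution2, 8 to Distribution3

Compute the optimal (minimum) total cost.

1530

One minimum-cost allocation:
  P to Distribution3: 10 × 5 = 50
  Q to Distribution2: 110 × 4 = 440
  R to Distribution2: 100 × 6 = 600
  R to Distribution3: 5 × 8 = 40
  S to Distribution1: 45 × 8 = 360
  S to Distribution3: 5 × 8 = 40
Total = 50 + 440 + 600 + 40 + 360 + 40 = 1530.
(Supply check: P ships 10; Q ships 110; R ships 105; S ships 50.)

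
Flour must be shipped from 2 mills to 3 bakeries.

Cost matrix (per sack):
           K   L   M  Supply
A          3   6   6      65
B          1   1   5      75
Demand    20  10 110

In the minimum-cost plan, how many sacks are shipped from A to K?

The minimum-cost plan:
  A to M: 65 sacks
  B to K: 20 sacks
  B to L: 10 sacks
  B to M: 45 sacks
Total cost = 645.
The route A→K is not used.

0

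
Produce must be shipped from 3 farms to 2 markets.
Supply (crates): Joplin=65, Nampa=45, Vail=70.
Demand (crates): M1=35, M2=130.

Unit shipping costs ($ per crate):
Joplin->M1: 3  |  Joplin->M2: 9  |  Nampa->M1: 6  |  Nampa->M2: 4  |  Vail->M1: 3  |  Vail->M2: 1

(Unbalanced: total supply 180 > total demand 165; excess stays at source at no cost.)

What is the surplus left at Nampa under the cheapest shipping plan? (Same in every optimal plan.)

0

Minimum-cost shipments:
  Joplin->M1: 35 × $3 = $105
  Joplin->M2: 15 × $9 = $135
  Nampa->M2: 45 × $4 = $180
  Vail->M2: 70 × $1 = $70
Total cost = $490.
Nampa ships 45 of its 45, leaving 0.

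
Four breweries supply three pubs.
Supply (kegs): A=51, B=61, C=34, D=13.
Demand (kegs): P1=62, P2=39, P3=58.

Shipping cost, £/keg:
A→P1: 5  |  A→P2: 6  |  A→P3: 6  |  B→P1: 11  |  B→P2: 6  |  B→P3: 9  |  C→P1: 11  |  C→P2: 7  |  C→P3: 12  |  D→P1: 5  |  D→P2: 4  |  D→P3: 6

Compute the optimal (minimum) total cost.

An optimal shipping plan:
  A→P1: 49 × £5 = £245
  A→P3: 2 × £6 = £12
  B→P2: 5 × £6 = £30
  B→P3: 56 × £9 = £504
  C→P2: 34 × £7 = £238
  D→P1: 13 × £5 = £65
Total = 245 + 12 + 30 + 504 + 238 + 65 = £1094.

1094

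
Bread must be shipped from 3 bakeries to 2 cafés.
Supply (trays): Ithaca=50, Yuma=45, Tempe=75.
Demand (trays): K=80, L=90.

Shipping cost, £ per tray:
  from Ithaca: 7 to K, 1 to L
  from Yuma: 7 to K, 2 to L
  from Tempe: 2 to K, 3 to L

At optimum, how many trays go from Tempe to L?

Optimal shipments:
  Ithaca->L: 50 × £1 = £50
  Yuma->K: 5 × £7 = £35
  Yuma->L: 40 × £2 = £80
  Tempe->K: 75 × £2 = £150
Total cost = £315.
The route Tempe→L is not used.

0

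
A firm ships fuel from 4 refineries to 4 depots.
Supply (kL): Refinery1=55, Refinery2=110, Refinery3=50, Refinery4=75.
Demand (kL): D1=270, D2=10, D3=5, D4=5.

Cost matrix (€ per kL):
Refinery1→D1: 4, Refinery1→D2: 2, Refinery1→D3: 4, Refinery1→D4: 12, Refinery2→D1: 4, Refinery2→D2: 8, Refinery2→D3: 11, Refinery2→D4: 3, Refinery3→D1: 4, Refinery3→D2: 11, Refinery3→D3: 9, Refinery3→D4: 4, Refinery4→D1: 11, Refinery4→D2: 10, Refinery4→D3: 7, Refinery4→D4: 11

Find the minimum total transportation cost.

Optimal allocation:
  Refinery1->D1: 45 kL
  Refinery1->D2: 10 kL
  Refinery2->D1: 105 kL
  Refinery2->D4: 5 kL
  Refinery3->D1: 50 kL
  Refinery4->D1: 70 kL
  Refinery4->D3: 5 kL
Total cost = €1640.
(Supply check: Refinery1 ships 55; Refinery2 ships 110; Refinery3 ships 50; Refinery4 ships 75.)

1640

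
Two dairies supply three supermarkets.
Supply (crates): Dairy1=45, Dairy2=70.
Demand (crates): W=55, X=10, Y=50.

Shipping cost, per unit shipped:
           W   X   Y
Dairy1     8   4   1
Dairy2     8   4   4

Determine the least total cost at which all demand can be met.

545

An optimal shipping plan:
  Dairy1 to Y: 45 crates
  Dairy2 to W: 55 crates
  Dairy2 to X: 10 crates
  Dairy2 to Y: 5 crates
Total cost = 545.
(Supply check: Dairy1 ships 45; Dairy2 ships 70.)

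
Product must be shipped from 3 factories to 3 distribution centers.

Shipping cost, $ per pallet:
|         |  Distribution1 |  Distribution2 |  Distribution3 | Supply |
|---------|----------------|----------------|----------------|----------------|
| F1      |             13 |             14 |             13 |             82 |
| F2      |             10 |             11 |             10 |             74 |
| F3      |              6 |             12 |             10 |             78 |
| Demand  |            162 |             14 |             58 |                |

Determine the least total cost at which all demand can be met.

2288

One minimum-cost allocation:
  F1→Distribution1: 10 × $13 = $130
  F1→Distribution2: 14 × $14 = $196
  F1→Distribution3: 58 × $13 = $754
  F2→Distribution1: 74 × $10 = $740
  F3→Distribution1: 78 × $6 = $468
Total = 130 + 196 + 754 + 740 + 468 = $2288.
(Supply check: F1 ships 82; F2 ships 74; F3 ships 78.)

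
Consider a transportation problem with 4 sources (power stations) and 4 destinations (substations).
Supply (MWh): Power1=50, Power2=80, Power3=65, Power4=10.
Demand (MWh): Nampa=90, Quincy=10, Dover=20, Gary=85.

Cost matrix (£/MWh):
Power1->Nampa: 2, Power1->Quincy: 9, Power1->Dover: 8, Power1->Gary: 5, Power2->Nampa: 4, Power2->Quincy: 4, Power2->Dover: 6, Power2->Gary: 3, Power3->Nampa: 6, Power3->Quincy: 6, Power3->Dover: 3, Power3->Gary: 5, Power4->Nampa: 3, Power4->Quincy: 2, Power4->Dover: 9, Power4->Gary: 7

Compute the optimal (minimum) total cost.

An optimal shipping plan:
  Power1→Nampa: 50 × £2 = £100
  Power2→Gary: 80 × £3 = £240
  Power3→Nampa: 40 × £6 = £240
  Power3→Dover: 20 × £3 = £60
  Power3→Gary: 5 × £5 = £25
  Power4→Quincy: 10 × £2 = £20
Total = 100 + 240 + 240 + 60 + 25 + 20 = £685.

685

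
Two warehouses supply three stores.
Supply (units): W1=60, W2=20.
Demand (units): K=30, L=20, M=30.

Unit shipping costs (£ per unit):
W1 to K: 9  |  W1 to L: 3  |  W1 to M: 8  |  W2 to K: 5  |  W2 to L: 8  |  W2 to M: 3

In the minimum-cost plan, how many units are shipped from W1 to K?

The minimum-cost plan:
  W1–K: 30 × £9 = £270
  W1–L: 20 × £3 = £60
  W1–M: 10 × £8 = £80
  W2–M: 20 × £3 = £60
Total cost = £470.
So W1→K carries 30 units.

30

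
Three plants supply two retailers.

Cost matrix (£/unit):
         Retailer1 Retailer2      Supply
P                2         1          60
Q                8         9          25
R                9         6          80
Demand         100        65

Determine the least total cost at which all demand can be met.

845

One minimum-cost allocation:
  P–Retailer1: 60 × £2 = £120
  Q–Retailer1: 25 × £8 = £200
  R–Retailer1: 15 × £9 = £135
  R–Retailer2: 65 × £6 = £390
Total = 120 + 200 + 135 + 390 = £845.
(Supply check: P ships 60; Q ships 25; R ships 80.)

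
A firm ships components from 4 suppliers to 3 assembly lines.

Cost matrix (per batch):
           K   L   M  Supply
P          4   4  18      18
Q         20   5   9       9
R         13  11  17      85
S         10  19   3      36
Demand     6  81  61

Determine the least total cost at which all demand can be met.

1292

Optimal allocation:
  P->K: 6 × 4 = 24
  P->L: 12 × 4 = 48
  Q->M: 9 × 9 = 81
  R->L: 69 × 11 = 759
  R->M: 16 × 17 = 272
  S->M: 36 × 3 = 108
Total = 24 + 48 + 81 + 759 + 272 + 108 = 1292.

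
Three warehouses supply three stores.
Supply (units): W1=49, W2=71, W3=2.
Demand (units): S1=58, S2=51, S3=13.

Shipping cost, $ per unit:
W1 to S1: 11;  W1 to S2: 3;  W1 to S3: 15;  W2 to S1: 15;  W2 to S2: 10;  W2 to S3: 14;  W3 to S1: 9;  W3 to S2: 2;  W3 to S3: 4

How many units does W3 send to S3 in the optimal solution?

2

The minimum-cost plan:
  W1→S2: 49 units
  W2→S1: 58 units
  W2→S2: 2 units
  W2→S3: 11 units
  W3→S3: 2 units
Total cost = $1199.
So W3→S3 carries 2 units.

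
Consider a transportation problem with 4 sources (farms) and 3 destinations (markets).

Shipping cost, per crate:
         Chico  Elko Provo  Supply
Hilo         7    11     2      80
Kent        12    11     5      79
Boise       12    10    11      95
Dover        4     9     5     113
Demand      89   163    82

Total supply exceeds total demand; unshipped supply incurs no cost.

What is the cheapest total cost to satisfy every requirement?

An optimal shipping plan:
  Hilo->Provo: 80 × 2 = 160
  Kent->Elko: 44 × 11 = 484
  Kent->Provo: 2 × 5 = 10
  Boise->Elko: 95 × 10 = 950
  Dover->Chico: 89 × 4 = 356
  Dover->Elko: 24 × 9 = 216
Total = 160 + 484 + 10 + 950 + 356 + 216 = 2176.
(Supply check: Hilo ships 80; Kent ships 46; Boise ships 95; Dover ships 113.)

2176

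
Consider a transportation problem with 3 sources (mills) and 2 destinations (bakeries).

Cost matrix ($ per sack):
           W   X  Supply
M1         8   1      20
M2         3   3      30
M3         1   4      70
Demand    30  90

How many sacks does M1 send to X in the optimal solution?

Optimal shipments:
  M1→X: 20 × $1 = $20
  M2→X: 30 × $3 = $90
  M3→W: 30 × $1 = $30
  M3→X: 40 × $4 = $160
Total cost = $300.
So M1→X carries 20 sacks.

20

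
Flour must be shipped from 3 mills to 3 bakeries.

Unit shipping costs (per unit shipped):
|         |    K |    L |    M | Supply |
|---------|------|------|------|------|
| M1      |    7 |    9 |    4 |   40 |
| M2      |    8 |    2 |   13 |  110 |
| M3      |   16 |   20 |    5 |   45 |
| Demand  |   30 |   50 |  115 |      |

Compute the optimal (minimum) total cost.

1115

One minimum-cost allocation:
  M1 to M: 40 × 4 = 160
  M2 to K: 30 × 8 = 240
  M2 to L: 50 × 2 = 100
  M2 to M: 30 × 13 = 390
  M3 to M: 45 × 5 = 225
Total = 160 + 240 + 100 + 390 + 225 = 1115.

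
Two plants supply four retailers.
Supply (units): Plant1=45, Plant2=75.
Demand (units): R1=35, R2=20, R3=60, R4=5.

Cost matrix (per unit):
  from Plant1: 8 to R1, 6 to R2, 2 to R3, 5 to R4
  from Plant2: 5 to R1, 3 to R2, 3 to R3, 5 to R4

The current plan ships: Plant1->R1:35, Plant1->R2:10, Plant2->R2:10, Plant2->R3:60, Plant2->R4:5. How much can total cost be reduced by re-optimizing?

180

Current plan cost = 35·8 + 10·6 + 10·3 + 60·3 + 5·5 = 575.
Optimal plan:
  Plant1–R3: 45 units
  Plant2–R1: 35 units
  Plant2–R2: 20 units
  Plant2–R3: 15 units
  Plant2–R4: 5 units
Optimal cost = 395.
Saving = 575 − 395 = 180.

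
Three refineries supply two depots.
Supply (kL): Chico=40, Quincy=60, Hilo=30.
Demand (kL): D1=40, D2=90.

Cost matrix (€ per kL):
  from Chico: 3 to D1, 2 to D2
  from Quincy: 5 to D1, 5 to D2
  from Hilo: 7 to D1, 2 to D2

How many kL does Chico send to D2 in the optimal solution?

40

Optimal shipments:
  Chico to D2: 40 kL
  Quincy to D1: 40 kL
  Quincy to D2: 20 kL
  Hilo to D2: 30 kL
Total cost = €440.
So Chico→D2 carries 40 kL.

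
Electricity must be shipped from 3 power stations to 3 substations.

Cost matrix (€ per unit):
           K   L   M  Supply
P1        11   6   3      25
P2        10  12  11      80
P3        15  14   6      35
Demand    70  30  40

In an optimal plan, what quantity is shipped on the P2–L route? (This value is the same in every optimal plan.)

Optimal shipments:
  P1–L: 20 × €6 = €120
  P1–M: 5 × €3 = €15
  P2–K: 70 × €10 = €700
  P2–L: 10 × €12 = €120
  P3–M: 35 × €6 = €210
Total cost = €1165.
So P2→L carries 10 MWh.

10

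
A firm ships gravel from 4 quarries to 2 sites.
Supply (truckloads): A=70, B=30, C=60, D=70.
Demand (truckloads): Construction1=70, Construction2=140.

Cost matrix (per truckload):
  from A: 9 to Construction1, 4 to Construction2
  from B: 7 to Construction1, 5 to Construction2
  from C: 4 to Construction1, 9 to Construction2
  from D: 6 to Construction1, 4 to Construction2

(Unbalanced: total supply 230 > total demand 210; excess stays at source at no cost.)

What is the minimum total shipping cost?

870

Optimal allocation:
  A to Construction2: 70 × 4 = 280
  B to Construction1: 10 × 7 = 70
  C to Construction1: 60 × 4 = 240
  D to Construction2: 70 × 4 = 280
Total = 280 + 70 + 240 + 280 = 870.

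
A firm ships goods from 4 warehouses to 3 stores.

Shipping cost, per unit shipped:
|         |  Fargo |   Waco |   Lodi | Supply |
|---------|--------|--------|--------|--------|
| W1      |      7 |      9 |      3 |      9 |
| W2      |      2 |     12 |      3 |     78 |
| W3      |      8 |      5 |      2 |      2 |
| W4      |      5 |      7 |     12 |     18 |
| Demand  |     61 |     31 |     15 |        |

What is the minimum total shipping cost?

An optimal shipping plan:
  W1->Waco: 9 × 9 = 81
  W2->Fargo: 61 × 2 = 122
  W2->Waco: 2 × 12 = 24
  W2->Lodi: 15 × 3 = 45
  W3->Waco: 2 × 5 = 10
  W4->Waco: 18 × 7 = 126
Total = 81 + 122 + 24 + 45 + 10 + 126 = 408.

408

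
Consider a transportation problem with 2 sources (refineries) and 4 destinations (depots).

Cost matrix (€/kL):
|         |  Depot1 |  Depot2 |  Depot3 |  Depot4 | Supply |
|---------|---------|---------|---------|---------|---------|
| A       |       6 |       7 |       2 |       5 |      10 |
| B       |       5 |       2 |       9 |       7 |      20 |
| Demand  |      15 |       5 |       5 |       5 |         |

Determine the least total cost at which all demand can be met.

A cheapest plan:
  A–Depot3: 5 × €2 = €10
  A–Depot4: 5 × €5 = €25
  B–Depot1: 15 × €5 = €75
  B–Depot2: 5 × €2 = €10
Total = 10 + 25 + 75 + 10 = €120.

120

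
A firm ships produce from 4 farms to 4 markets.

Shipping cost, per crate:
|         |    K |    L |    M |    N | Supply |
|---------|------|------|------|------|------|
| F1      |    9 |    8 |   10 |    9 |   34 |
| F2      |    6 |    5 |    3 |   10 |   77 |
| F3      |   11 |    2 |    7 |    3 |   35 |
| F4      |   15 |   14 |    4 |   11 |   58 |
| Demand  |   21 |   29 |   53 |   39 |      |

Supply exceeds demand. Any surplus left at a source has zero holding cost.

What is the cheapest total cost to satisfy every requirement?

597

A cheapest plan:
  F1–N: 4 × 9 = 36
  F2–K: 21 × 6 = 126
  F2–L: 29 × 5 = 145
  F2–M: 27 × 3 = 81
  F3–N: 35 × 3 = 105
  F4–M: 26 × 4 = 104
Total = 36 + 126 + 145 + 81 + 105 + 104 = 597.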